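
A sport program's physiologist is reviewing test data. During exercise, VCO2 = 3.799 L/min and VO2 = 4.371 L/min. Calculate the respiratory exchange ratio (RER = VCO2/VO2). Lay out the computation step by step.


RER = VCO2 / VO2
= 3.799 / 4.371
= 0.8691

0.8691


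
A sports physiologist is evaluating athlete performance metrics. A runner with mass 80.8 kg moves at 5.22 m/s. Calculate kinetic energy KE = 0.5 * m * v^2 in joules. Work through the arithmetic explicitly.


v^2 = 5.22^2 = 27.2484
KE = 0.5 * 80.8 * 27.2484
= 1100.84 J

1100.84 J


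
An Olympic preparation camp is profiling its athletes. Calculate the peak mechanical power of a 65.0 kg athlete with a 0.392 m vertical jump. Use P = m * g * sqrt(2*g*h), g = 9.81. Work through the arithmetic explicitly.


First, sqrt(2gh) = sqrt(2 * 9.81 * 0.392)
= sqrt(7.69104) = 2.773272 m/s
Power = 65.0 * 9.81 * 2.773272 = 1768.38 W

1768.38 W


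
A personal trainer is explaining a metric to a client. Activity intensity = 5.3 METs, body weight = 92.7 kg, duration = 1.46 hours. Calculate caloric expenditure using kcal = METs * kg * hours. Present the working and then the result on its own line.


kcal = 5.3 * 92.7 * 1.46
= 491.31 * 1.46
= 717.31 kcal

717.31 kcal


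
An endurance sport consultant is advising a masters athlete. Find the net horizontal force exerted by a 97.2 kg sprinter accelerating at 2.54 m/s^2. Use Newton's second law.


Newton's second law: F = m * a
F = 97.2 * 2.54 = 246.89 N

246.89 N


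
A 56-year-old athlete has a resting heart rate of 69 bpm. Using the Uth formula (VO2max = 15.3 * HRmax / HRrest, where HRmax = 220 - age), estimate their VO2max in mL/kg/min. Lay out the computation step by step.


HRmax = 220 - 56 = 164 bpm
Ratio = HRmax / HRrest = 164 / 69 = 2.3768
VO2max = 15.3 * 2.3768 = 36.37 mL/kg/min

36.37 mL/kg/min


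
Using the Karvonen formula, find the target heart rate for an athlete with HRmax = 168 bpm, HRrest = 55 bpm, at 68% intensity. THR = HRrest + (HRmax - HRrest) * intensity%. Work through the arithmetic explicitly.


HRR = 168 - 55 = 113
THR = 55 + 113 * 0.68
= 55 + 76.84
= 131.84 bpm

131.84 bpm


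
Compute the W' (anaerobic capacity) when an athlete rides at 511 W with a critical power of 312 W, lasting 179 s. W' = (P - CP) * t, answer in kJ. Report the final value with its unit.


Above-CP power = 199 W
Duration = 179 s
W' = 199 * 179 = 35621 J
Convert: 35621 / 1000 = 35.621 kJ

35.621 kJ


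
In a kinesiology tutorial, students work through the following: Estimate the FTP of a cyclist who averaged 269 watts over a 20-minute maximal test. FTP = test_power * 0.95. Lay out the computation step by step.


FTP = 269 * 0.95 = 255.55 W

255.55 W


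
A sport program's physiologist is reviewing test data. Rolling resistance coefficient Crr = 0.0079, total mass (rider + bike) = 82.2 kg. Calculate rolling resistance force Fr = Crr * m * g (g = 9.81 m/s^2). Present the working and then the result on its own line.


Fr = Crr * m * g
= 0.0079 * 82.2 * 9.81
= 6.37 N

6.37 N


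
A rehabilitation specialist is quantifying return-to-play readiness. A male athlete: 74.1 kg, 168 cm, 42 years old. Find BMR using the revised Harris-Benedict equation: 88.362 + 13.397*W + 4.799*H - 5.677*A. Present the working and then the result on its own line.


Intercept = 88.362
Weight contribution = 13.397 * 74.1 = 992.7177
Height contribution = 4.799 * 168 = 806.232
Age contribution = 5.677 * 42 = 238.434
BMR = 88.362 + 992.7177 + 806.232 - 238.434
= 1648.88 kcal/day

1648.88 kcal/day


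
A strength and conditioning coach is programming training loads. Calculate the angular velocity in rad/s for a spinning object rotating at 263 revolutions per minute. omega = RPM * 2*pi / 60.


omega = RPM * 2*pi / 60
= 263 * 6.28318531 / 60
= 27.541 rad/s

27.541 rad/s


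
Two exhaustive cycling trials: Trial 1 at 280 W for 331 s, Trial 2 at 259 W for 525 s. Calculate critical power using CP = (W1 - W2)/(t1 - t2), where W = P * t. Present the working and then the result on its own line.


W1 = 280 * 331 = 92680 J
W2 = 259 * 525 = 135975 J
CP = (92680 - 135975) / (331 - 525)
= -43295 / -194
= 223.17 W

223.17 W


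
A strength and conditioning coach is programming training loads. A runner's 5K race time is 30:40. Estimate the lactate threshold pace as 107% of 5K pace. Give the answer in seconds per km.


Total race time = 30*60 + 40 = 1840 seconds
5K pace = 1840 / 5 = 368.0 sec/km
LT pace = 368.0 * 1.07 = 393.76 sec/km

393.76 s/km


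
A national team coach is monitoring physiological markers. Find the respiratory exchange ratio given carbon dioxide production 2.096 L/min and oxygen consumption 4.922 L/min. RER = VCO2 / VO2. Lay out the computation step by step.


VCO2 = 2.096 L/min
VO2 = 4.922 L/min
RER = 2.096 / 4.922 = 0.4258

0.4258


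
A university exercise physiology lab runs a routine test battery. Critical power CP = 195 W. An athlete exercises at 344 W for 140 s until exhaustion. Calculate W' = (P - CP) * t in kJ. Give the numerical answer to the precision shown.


P - CP = 344 - 195 = 149 W
W' = 149 * 140 = 20860 J
= 20860 / 1000 = 20.86 kJ

20.86 kJ


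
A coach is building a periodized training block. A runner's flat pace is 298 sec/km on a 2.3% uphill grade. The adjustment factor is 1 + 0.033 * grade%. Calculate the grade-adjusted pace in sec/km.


Factor = 1 + 0.033 * 2.3 = 1.0759
Adjusted pace = 298 * 1.0759
= 320.62 sec/km

320.62 s/km


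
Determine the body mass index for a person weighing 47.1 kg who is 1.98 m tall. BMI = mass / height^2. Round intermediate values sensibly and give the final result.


BMI = mass / height^2
= 47.1 / 1.98^2
= 47.1 / 3.9204
= 12.01 kg/m^2

12.01 kg/m^2


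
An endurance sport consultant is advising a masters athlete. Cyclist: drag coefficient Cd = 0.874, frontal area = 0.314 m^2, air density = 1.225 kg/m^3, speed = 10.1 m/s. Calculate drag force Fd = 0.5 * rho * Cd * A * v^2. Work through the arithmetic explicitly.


v^2 = 10.1^2 = 102.01
Fd = 0.5 * 1.225 * 0.874 * 0.314 * 102.01
= 17.147 N

17.147 N


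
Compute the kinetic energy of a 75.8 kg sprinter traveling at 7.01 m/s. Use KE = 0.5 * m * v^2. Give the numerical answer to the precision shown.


Velocity squared = 49.1401
KE = 0.5 * 75.8 * 49.1401 = 1862.41 J

1862.41 J


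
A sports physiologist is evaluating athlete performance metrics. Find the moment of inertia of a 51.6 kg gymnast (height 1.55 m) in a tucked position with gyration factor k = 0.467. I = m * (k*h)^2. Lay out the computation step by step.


Radius of gyration = 0.467 * 1.55 = 0.72385 m
I = 51.6 * 0.72385^2
= 51.6 * 0.523959
= 27.036 kg*m^2

27.036 kg*m^2


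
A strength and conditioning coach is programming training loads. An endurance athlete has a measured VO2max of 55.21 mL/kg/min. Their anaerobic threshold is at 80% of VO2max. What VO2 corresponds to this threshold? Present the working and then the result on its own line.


Anaerobic threshold VO2 = VO2max * 80%
= 55.21 * 0.8
= 44.17 mL/kg/min

44.17 mL/kg/min


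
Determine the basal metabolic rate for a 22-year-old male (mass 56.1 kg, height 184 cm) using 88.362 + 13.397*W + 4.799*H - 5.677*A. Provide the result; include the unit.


BMR = 88.362 + 13.397*56.1 + 4.799*184 - 5.677*22
= 1598.06 kcal/day

1598.06 kcal/day


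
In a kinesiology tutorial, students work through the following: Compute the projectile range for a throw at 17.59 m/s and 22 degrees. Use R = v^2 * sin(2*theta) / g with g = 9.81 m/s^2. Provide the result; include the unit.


Two times the angle = 44 degrees
sin(44) = 0.694658
R = 309.4081 * 0.694658 / 9.81 = 21.91 m

21.91 m


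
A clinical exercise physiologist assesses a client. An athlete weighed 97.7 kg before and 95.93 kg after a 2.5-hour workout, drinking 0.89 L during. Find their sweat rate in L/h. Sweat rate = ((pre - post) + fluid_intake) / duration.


Body mass change = 1.77 kg
Total sweat loss = 1.77 + 0.89 = 2.66 L
Rate = 2.66 / 2.5 = 1.064 L/h

1.064 L/h


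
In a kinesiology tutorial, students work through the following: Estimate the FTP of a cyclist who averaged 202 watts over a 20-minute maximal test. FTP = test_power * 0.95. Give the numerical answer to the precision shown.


FTP = 202 * 0.95 = 191.9 W

191.9 W


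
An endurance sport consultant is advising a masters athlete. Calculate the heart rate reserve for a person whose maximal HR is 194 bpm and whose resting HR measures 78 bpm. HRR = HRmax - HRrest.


HRmax = 194 bpm
HRrest = 78 bpm
HRR = 194 - 78 = 116 bpm

116 bpm


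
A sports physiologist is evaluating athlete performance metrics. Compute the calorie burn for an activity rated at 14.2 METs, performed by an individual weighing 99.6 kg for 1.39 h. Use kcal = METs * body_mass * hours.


Product of METs and mass = 14.2 * 99.6 = 1414.32
Total kcal = 1414.32 * 1.39 = 1965.9 kcal

1965.9 kcal


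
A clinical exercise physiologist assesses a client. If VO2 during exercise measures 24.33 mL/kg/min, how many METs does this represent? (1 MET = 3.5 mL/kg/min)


METs = VO2 / 3.5 = 24.33 / 3.5 = 6.95

6.95 METs


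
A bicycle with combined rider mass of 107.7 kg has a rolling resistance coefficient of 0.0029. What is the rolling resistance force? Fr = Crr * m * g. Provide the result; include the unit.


Fr = 0.0029 * 107.7 * 9.81
= 0.31233 * 9.81
= 3.064 N

3.064 N


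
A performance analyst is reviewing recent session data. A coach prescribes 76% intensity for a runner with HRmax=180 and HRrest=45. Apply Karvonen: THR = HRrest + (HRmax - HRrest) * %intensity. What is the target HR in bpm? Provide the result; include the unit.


Heart rate reserve = 180 - 45 = 135
Intensity fraction = 76 / 100 = 0.76
THR = 45 + 135 * 0.76 = 147.6 bpm

147.6 bpm


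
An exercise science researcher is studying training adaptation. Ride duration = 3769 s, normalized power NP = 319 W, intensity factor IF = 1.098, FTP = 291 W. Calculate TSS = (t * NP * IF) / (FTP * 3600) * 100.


Numerator = 3769 * 319 * 1.098 = 1320137.478
Denominator = 291 * 3600 = 1047600
TSS = 1320137.478 / 1047600 * 100
= 126.02

126.02 TSS


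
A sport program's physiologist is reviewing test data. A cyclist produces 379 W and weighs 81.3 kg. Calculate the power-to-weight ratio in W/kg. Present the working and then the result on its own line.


P/W = power / mass
= 379 / 81.3
= 4.662 W/kg

4.662 W/kg


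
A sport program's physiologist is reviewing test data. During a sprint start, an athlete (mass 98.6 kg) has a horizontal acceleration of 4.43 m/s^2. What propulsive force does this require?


Propulsive force = mass * acceleration
= 98.6 kg * 4.43 m/s^2
= 436.8 N

436.8 N


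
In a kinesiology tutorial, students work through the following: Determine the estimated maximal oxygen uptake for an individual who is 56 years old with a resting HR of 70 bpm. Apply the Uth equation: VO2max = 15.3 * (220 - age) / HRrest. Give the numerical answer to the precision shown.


HRmax = 220 - 56 = 164
VO2max = 15.3 * (164 / 70)
= 15.3 * 2.3429
= 35.85 mL/kg/min

35.85 mL/kg/min


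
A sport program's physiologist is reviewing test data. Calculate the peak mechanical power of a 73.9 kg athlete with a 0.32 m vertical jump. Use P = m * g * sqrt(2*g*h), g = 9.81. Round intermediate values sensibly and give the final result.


First, sqrt(2gh) = sqrt(2 * 9.81 * 0.32)
= sqrt(6.2784) = 2.505674 m/s
Power = 73.9 * 9.81 * 2.505674 = 1816.51 W

1816.51 W


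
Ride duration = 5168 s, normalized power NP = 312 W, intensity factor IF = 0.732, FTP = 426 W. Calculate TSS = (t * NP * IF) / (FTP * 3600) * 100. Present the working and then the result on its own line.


Numerator = 5168 * 312 * 0.732 = 1180288.512
Denominator = 426 * 3600 = 1533600
TSS = 1180288.512 / 1533600 * 100
= 76.96

76.96 TSS


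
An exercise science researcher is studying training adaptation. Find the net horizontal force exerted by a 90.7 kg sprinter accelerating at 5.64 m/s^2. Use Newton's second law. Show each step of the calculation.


Newton's second law: F = m * a
F = 90.7 * 5.64 = 511.55 N

511.55 N


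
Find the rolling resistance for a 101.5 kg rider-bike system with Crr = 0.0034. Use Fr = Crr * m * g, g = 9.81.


m * g = 101.5 * 9.81 = 995.715 N
Fr = 0.0034 * 995.715 = 3.385 N

3.385 N


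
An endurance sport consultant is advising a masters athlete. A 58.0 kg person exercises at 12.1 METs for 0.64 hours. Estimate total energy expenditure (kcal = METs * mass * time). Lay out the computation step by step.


Energy = METs * mass(kg) * time(h)
= 12.1 * 58.0 * 0.64
= 449.15 kcal

449.15 kcal


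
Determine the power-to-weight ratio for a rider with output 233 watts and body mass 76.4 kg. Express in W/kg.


P/W = 233 / 76.4 = 3.05 W/kg

3.05 W/kg


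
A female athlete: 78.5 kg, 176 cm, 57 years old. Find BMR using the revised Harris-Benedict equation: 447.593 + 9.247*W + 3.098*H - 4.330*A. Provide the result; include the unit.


Intercept = 447.593
Weight contribution = 9.247 * 78.5 = 725.8895
Height contribution = 3.098 * 176 = 545.248
Age contribution = 4.33 * 57 = 246.81
BMR = 447.593 + 725.8895 + 545.248 - 246.81
= 1471.92 kcal/day

1471.92 kcal/day


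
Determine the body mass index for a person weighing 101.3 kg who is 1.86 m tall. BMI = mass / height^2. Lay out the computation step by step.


BMI = mass / height^2
= 101.3 / 1.86^2
= 101.3 / 3.4596
= 29.28 kg/m^2

29.28 kg/m^2


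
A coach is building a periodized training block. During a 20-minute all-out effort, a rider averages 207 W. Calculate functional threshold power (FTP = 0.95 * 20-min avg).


FTP = 0.95 * 207
= 196.65 W

196.65 W


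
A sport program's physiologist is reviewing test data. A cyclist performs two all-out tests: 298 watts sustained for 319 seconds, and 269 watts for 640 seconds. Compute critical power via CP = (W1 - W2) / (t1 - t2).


W1 = P1 * t1 = 298 * 319 = 95062 J
W2 = P2 * t2 = 269 * 640 = 172160 J
CP = (95062 - 172160) / (319 - 640)
= 240.18 W

240.18 W


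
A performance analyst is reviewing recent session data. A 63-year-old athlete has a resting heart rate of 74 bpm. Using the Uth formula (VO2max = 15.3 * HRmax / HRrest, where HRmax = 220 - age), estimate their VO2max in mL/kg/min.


HRmax = 220 - 63 = 157 bpm
Ratio = HRmax / HRrest = 157 / 74 = 2.1216
VO2max = 15.3 * 2.1216 = 32.46 mL/kg/min

32.46 mL/kg/min


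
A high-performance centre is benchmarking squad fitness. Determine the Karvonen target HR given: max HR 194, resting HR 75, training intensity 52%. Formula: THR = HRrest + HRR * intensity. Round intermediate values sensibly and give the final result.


HRR = HRmax - HRrest = 194 - 75 = 119
THR = 75 + 119 * 0.52
= 136.88 bpm

136.88 bpm


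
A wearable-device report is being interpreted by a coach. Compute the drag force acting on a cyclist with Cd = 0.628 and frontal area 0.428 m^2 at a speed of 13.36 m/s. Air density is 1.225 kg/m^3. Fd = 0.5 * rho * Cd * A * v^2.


Step 1: v^2 = 178.4896
Step 2: Fd = 0.5 * 1.225 * 0.628 * 0.428 * 178.4896
= 29.385 N

29.385 N


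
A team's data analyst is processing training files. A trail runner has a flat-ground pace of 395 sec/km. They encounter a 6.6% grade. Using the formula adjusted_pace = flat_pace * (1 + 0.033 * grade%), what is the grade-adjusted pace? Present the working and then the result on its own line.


Grade factor = 1 + 0.033 * 6.6 = 1.2178
Adjusted = 395 * 1.2178 = 481.03 sec/km

481.03 s/km


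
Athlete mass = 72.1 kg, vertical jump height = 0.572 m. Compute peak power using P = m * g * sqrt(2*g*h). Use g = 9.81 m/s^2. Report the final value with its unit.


sqrt(2 * 9.81 * 0.572) = sqrt(11.22264) = 3.350021 m/s
P = 72.1 * 9.81 * 3.350021
= 2369.47 W

2369.47 W


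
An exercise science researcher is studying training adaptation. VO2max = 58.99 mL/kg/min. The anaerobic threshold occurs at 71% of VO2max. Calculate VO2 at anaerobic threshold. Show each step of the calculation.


AT fraction = 71 / 100 = 0.71
AT VO2 = 58.99 * 0.71
= 41.88 mL/kg/min

41.88 mL/kg/min


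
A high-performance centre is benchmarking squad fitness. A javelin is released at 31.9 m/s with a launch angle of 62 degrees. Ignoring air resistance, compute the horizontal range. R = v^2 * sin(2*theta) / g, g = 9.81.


Launch speed squared = 1017.61
sin(2 * 62 deg) = 0.829038
Range = 1017.61 * 0.829038 / 9.81
= 85.998 m

85.998 m


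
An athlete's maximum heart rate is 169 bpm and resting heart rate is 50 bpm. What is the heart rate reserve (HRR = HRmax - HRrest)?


HRR = HRmax - HRrest
= 169 - 50
= 119 bpm

119 bpm


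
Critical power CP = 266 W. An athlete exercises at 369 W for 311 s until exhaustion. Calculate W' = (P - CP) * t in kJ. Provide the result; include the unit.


P - CP = 369 - 266 = 103 W
W' = 103 * 311 = 32033 J
= 32033 / 1000 = 32.033 kJ

32.033 kJ


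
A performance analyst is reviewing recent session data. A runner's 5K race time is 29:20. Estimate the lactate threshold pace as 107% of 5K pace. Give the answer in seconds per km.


Total race time = 29*60 + 20 = 1760 seconds
5K pace = 1760 / 5 = 352.0 sec/km
LT pace = 352.0 * 1.07 = 376.64 sec/km

376.64 s/km


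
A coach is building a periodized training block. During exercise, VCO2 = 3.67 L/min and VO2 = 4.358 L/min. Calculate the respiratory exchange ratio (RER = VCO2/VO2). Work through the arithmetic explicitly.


RER = VCO2 / VO2
= 3.67 / 4.358
= 0.8421

0.8421


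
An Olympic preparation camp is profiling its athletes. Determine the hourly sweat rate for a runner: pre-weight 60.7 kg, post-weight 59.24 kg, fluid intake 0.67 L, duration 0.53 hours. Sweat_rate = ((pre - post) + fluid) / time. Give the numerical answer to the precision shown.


Mass lost = 60.7 - 59.24 = 1.46 kg
Add fluid consumed: 1.46 + 0.67 = 2.13 L total sweat
Sweat rate = 2.13 / 0.53 = 4.019 L/h

4.019 L/h


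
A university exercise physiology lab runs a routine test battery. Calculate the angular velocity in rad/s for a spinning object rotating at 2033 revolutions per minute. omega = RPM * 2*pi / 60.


omega = RPM * 2*pi / 60
= 2033 * 6.28318531 / 60
= 212.895 rad/s

212.895 rad/s


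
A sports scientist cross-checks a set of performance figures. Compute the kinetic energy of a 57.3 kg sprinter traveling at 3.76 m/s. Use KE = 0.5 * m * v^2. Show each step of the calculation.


Velocity squared = 14.1376
KE = 0.5 * 57.3 * 14.1376 = 405.04 J

405.04 J


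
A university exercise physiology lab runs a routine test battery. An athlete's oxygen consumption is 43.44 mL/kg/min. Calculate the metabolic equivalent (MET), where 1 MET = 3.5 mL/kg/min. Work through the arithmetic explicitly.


MET = VO2 / 3.5
= 43.44 / 3.5
= 12.41 METs

12.41 METs


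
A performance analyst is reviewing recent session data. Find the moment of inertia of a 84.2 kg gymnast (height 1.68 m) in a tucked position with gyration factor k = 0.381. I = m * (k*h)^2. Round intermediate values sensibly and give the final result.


Radius of gyration = 0.381 * 1.68 = 0.64008 m
I = 84.2 * 0.64008^2
= 84.2 * 0.409702
= 34.497 kg*m^2

34.497 kg*m^2


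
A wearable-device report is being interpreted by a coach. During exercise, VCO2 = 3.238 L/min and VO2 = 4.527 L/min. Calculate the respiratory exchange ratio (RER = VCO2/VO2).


RER = VCO2 / VO2
= 3.238 / 4.527
= 0.7153

0.7153


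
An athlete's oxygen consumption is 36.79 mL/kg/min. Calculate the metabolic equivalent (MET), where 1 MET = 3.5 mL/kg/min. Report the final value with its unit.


MET = VO2 / 3.5
= 36.79 / 3.5
= 10.51 METs

10.51 METs


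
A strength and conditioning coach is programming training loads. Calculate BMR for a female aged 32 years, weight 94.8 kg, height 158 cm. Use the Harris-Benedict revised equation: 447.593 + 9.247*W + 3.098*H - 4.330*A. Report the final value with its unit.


Substituting values:
W term = 9.247 * 94.8 = 876.6156
H term = 3.098 * 158 = 489.484
A term = 4.330 * 32 = 138.56
BMR = 1675.13 kcal/day

1675.13 kcal/day


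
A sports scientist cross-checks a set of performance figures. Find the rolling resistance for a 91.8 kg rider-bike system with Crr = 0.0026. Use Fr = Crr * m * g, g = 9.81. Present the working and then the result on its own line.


m * g = 91.8 * 9.81 = 900.558 N
Fr = 0.0026 * 900.558 = 2.341 N

2.341 N


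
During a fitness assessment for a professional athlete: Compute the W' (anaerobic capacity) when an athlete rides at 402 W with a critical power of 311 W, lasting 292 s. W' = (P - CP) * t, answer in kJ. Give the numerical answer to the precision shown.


Above-CP power = 91 W
Duration = 292 s
W' = 91 * 292 = 26572 J
Convert: 26572 / 1000 = 26.572 kJ

26.572 kJ


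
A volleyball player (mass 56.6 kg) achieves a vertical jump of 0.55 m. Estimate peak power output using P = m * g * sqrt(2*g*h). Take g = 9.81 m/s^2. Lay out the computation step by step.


2 * g * h = 2 * 9.81 * 0.55 = 10.791
sqrt(10.791) = 3.284966 m/s
P = 56.6 * 9.81 * 3.284966 = 1823.96 W

1823.96 W


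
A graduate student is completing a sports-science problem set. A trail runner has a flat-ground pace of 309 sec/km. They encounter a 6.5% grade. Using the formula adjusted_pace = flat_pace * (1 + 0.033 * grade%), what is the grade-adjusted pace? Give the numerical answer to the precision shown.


Grade factor = 1 + 0.033 * 6.5 = 1.2145
Adjusted = 309 * 1.2145 = 375.28 sec/km

375.28 s/km


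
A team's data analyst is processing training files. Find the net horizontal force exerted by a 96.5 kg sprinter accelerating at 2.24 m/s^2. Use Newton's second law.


Newton's second law: F = m * a
F = 96.5 * 2.24 = 216.16 N

216.16 N


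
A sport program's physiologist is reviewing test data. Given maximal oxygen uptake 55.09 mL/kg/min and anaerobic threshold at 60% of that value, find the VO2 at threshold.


Percentage as decimal = 0.6
VO2 at AT = 55.09 * 0.6 = 33.05 mL/kg/min

33.05 mL/kg/min


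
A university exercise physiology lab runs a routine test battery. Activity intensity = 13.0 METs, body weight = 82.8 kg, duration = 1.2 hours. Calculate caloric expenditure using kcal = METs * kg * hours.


kcal = 13.0 * 82.8 * 1.2
= 1076.4 * 1.2
= 1291.68 kcal

1291.68 kcal


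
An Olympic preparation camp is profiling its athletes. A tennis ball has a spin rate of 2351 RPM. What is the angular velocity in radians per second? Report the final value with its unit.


Convert RPM to rad/s: multiply by 2*pi and divide by 60
omega = 2351 * 2 * pi / 60
= 246.196 rad/s

246.196 rad/s


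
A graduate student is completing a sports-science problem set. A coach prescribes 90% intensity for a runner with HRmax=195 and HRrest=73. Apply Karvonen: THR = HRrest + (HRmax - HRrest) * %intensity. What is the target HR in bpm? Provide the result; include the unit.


Heart rate reserve = 195 - 73 = 122
Intensity fraction = 90 / 100 = 0.9
THR = 73 + 122 * 0.9 = 182.8 bpm

182.8 bpm


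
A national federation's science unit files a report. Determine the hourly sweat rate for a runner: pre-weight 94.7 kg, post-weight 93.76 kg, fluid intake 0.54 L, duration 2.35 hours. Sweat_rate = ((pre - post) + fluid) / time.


Mass lost = 94.7 - 93.76 = 0.94 kg
Add fluid consumed: 0.94 + 0.54 = 1.48 L total sweat
Sweat rate = 1.48 / 2.35 = 0.63 L/h

0.63 L/h


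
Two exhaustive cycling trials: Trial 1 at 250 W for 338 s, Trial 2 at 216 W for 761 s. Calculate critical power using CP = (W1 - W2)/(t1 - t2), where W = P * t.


W1 = 250 * 338 = 84500 J
W2 = 216 * 761 = 164376 J
CP = (84500 - 164376) / (338 - 761)
= -79876 / -423
= 188.83 W

188.83 W


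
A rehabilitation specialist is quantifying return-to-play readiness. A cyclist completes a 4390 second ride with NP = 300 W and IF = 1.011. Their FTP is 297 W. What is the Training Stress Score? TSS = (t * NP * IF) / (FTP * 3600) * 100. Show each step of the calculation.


t * NP * IF = 4390 * 300 * 1.011 = 1331487.0
FTP * 3600 = 1069200
TSS = (1331487.0 / 1069200) * 100 = 124.53

124.53 TSS


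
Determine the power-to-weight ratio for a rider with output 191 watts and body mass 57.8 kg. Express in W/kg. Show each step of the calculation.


P/W = 191 / 57.8 = 3.304 W/kg

3.304 W/kg


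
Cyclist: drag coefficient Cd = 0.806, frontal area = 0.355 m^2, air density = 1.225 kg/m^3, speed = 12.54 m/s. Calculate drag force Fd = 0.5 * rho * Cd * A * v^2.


v^2 = 12.54^2 = 157.2516
Fd = 0.5 * 1.225 * 0.806 * 0.355 * 157.2516
= 27.559 N

27.559 N


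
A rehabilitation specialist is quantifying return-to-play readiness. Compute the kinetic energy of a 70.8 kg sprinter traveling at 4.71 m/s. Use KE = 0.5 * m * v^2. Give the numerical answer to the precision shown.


Velocity squared = 22.1841
KE = 0.5 * 70.8 * 22.1841 = 785.32 J

785.32 J


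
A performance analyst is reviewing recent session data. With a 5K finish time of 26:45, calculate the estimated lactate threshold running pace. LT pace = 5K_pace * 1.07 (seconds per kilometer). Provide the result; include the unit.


Race duration = 1605 s for 5 km
Average pace = 1605 / 5 = 321.0 s/km
LT pace = 321.0 * 1.07
= 343.47 s/km

343.47 s/km


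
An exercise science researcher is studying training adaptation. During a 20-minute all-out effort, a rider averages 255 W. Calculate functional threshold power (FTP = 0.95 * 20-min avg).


FTP = 0.95 * 255
= 242.25 W

242.25 W


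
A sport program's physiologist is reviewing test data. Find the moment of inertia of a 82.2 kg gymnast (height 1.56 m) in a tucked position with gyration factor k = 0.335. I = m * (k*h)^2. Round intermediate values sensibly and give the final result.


Radius of gyration = 0.335 * 1.56 = 0.5226 m
I = 82.2 * 0.5226^2
= 82.2 * 0.273111
= 22.45 kg*m^2

22.45 kg*m^2


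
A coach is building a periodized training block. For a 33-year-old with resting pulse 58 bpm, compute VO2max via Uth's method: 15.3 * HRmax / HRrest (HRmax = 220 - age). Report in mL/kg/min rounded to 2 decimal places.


Step 1: HRmax = 220 - 33 = 187 bpm
Step 2: Ratio = 187 / 58 = 3.2241
Step 3: VO2max = 15.3 * 3.2241 = 49.33 mL/kg/min

49.33 mL/kg/min


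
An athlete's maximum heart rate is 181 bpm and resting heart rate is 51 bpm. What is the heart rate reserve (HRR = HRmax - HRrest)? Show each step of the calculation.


HRR = HRmax - HRrest
= 181 - 51
= 130 bpm

130 bpm


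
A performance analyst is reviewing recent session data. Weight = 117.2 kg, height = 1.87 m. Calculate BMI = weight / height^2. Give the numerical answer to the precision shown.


height^2 = 1.87^2 = 3.4969
BMI = 117.2 / 3.4969 = 33.52 kg/m^2

33.52 kg/m^2


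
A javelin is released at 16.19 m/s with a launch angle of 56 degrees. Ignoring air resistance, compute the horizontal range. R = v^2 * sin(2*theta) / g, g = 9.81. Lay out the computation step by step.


Launch speed squared = 262.1161
sin(2 * 56 deg) = 0.927184
Range = 262.1161 * 0.927184 / 9.81
= 24.774 m

24.774 m


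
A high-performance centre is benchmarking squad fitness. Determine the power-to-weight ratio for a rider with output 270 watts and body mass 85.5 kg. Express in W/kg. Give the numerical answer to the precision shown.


P/W = 270 / 85.5 = 3.158 W/kg

3.158 W/kg


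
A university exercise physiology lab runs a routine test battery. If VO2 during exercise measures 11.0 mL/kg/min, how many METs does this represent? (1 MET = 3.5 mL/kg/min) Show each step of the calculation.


METs = VO2 / 3.5 = 11.0 / 3.5 = 3.14

3.14 METs


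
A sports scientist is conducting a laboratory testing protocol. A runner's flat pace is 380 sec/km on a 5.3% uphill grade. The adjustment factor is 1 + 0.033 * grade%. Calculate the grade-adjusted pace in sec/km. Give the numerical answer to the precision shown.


Factor = 1 + 0.033 * 5.3 = 1.1749
Adjusted pace = 380 * 1.1749
= 446.46 sec/km

446.46 s/km


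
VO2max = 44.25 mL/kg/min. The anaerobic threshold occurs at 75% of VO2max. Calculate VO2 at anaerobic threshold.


AT fraction = 75 / 100 = 0.75
AT VO2 = 44.25 * 0.75
= 33.19 mL/kg/min

33.19 mL/kg/min


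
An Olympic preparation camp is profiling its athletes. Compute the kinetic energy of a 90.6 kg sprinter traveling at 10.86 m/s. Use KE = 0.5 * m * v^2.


Velocity squared = 117.9396
KE = 0.5 * 90.6 * 117.9396 = 5342.66 J

5342.66 J


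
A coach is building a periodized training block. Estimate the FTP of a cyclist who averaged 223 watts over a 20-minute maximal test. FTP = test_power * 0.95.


FTP = 223 * 0.95 = 211.85 W

211.85 W


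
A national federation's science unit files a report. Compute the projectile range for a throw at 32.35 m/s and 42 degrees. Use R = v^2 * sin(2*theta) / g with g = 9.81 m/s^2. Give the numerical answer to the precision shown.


Two times the angle = 84 degrees
sin(84) = 0.994522
R = 1046.5225 * 0.994522 / 9.81 = 106.095 m

106.095 m


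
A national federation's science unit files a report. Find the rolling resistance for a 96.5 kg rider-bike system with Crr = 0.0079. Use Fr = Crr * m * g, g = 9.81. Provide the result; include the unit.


m * g = 96.5 * 9.81 = 946.665 N
Fr = 0.0079 * 946.665 = 7.479 N

7.479 N


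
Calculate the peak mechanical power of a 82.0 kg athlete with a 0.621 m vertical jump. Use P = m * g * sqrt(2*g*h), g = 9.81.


First, sqrt(2gh) = sqrt(2 * 9.81 * 0.621)
= sqrt(12.18402) = 3.490562 m/s
Power = 82.0 * 9.81 * 3.490562 = 2807.88 W

2807.88 W


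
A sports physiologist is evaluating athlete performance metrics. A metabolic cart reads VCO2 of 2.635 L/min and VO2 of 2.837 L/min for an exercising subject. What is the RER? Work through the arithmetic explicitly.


RER = VCO2 / VO2 = 2.635 / 2.837 = 0.9288

0.9288


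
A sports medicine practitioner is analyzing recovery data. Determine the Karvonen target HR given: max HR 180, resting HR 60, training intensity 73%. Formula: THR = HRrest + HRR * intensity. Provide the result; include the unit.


HRR = HRmax - HRrest = 180 - 60 = 120
THR = 60 + 120 * 0.73
= 147.6 bpm

147.6 bpm


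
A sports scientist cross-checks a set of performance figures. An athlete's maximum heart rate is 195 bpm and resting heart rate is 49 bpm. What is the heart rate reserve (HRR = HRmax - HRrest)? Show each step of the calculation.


HRR = HRmax - HRrest
= 195 - 49
= 146 bpm

146 bpm


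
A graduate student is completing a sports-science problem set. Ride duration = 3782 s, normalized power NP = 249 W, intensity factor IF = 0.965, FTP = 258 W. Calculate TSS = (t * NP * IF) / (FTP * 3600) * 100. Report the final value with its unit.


Numerator = 3782 * 249 * 0.965 = 908757.87
Denominator = 258 * 3600 = 928800
TSS = 908757.87 / 928800 * 100
= 97.84

97.84 TSS


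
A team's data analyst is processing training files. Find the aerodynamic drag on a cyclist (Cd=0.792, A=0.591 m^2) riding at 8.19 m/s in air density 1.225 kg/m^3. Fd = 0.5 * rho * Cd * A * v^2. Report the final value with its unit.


Fd = 0.5 * 1.225 * 0.792 * 0.591 * 8.19^2
= 0.5 * 1.225 * 0.792 * 0.591 * 67.0761
= 19.23 N

19.23 N


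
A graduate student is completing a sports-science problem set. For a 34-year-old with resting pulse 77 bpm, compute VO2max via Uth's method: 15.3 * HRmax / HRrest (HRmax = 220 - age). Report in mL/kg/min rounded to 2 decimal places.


Step 1: HRmax = 220 - 34 = 186 bpm
Step 2: Ratio = 186 / 77 = 2.4156
Step 3: VO2max = 15.3 * 2.4156 = 36.96 mL/kg/min

36.96 mL/kg/min


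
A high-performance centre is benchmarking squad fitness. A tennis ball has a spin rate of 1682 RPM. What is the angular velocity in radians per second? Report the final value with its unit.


Convert RPM to rad/s: multiply by 2*pi and divide by 60
omega = 1682 * 2 * pi / 60
= 176.139 rad/s

176.139 rad/s


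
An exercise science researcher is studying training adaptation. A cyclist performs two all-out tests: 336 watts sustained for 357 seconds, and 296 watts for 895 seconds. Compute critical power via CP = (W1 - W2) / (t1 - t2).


W1 = P1 * t1 = 336 * 357 = 119952 J
W2 = P2 * t2 = 296 * 895 = 264920 J
CP = (119952 - 264920) / (357 - 895)
= 269.46 W

269.46 W


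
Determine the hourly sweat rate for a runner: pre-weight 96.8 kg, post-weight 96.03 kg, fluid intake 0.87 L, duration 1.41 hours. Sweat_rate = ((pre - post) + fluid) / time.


Mass lost = 96.8 - 96.03 = 0.77 kg
Add fluid consumed: 0.77 + 0.87 = 1.64 L total sweat
Sweat rate = 1.64 / 1.41 = 1.163 L/h

1.163 L/h


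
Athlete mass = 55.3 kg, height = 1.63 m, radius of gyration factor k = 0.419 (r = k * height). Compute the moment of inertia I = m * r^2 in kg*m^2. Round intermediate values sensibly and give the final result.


r = k * height = 0.419 * 1.63 = 0.68297 m
r^2 = 0.68297^2 = 0.466448
I = 55.3 * 0.466448 = 25.795 kg*m^2

25.795 kg*m^2


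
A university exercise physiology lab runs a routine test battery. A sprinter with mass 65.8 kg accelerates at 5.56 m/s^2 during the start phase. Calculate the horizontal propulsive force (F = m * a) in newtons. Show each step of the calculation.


F = m * a
= 65.8 * 5.56
= 365.85 N

365.85 N


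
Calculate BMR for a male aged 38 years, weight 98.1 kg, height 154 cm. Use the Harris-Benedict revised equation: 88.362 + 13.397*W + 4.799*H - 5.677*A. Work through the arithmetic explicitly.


Substituting values:
W term = 13.397 * 98.1 = 1314.2457
H term = 4.799 * 154 = 739.046
A term = 5.677 * 38 = 215.726
BMR = 1925.93 kcal/day

1925.93 kcal/day


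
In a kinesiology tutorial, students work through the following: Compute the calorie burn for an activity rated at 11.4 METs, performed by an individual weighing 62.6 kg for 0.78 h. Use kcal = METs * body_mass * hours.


Product of METs and mass = 11.4 * 62.6 = 713.64
Total kcal = 713.64 * 0.78 = 556.64 kcal

556.64 kcal


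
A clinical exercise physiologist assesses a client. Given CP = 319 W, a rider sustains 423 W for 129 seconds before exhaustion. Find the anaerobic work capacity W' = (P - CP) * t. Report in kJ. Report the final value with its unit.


Excess power = 423 - 319 = 104 W
Work above CP = 104 * 129 = 13416 J
W' = 13.416 kJ

13.416 kJ


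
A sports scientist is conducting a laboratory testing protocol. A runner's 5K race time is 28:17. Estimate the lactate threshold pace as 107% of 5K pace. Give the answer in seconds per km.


Total race time = 28*60 + 17 = 1697 seconds
5K pace = 1697 / 5 = 339.4 sec/km
LT pace = 339.4 * 1.07 = 363.16 sec/km

363.16 s/km


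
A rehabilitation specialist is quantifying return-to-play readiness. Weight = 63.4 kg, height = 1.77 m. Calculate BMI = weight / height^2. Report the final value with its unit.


height^2 = 1.77^2 = 3.1329
BMI = 63.4 / 3.1329 = 20.24 kg/m^2

20.24 kg/m^2


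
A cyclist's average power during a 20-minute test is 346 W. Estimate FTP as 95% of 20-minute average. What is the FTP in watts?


FTP = 20-min power * 0.95
= 346 * 0.95
= 328.7 W

328.7 W


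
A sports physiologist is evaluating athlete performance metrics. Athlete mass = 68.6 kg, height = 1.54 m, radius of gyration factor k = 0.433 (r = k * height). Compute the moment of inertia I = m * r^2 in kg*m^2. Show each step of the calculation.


r = k * height = 0.433 * 1.54 = 0.66682 m
r^2 = 0.66682^2 = 0.444649
I = 68.6 * 0.444649 = 30.503 kg*m^2

30.503 kg*m^2


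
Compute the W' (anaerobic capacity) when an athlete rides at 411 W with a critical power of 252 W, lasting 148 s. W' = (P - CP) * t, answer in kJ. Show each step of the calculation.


Above-CP power = 159 W
Duration = 148 s
W' = 159 * 148 = 23532 J
Convert: 23532 / 1000 = 23.532 kJ

23.532 kJ


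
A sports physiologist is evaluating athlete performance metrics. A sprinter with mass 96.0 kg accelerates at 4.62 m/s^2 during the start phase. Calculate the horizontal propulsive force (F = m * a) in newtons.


F = m * a
= 96.0 * 4.62
= 443.52 N

443.52 N


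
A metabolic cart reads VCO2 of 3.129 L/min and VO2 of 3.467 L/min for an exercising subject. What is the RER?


RER = VCO2 / VO2 = 3.129 / 3.467 = 0.9025

0.9025


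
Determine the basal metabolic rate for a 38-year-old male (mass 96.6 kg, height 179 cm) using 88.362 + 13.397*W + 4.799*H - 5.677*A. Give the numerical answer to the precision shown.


BMR = 88.362 + 13.397*96.6 + 4.799*179 - 5.677*38
= 2025.81 kcal/day

2025.81 kcal/day


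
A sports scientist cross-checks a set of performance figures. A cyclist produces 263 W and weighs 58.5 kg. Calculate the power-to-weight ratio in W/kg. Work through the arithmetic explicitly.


P/W = power / mass
= 263 / 58.5
= 4.496 W/kg

4.496 W/kg


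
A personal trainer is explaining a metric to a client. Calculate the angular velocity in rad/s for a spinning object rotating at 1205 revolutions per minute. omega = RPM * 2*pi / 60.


omega = RPM * 2*pi / 60
= 1205 * 6.28318531 / 60
= 126.187 rad/s

126.187 rad/s


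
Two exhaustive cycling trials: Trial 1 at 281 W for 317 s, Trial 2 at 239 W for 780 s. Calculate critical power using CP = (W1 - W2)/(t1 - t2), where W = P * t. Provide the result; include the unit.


W1 = 281 * 317 = 89077 J
W2 = 239 * 780 = 186420 J
CP = (89077 - 186420) / (317 - 780)
= -97343 / -463
= 210.24 W

210.24 W


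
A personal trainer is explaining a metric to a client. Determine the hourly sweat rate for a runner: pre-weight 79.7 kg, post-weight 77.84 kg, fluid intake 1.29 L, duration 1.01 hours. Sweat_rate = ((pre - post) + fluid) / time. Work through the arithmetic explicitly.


Mass lost = 79.7 - 77.84 = 1.86 kg
Add fluid consumed: 1.86 + 1.29 = 3.15 L total sweat
Sweat rate = 3.15 / 1.01 = 3.119 L/h

3.119 L/h


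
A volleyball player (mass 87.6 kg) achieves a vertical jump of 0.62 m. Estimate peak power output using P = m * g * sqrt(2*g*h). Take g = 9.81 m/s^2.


2 * g * h = 2 * 9.81 * 0.62 = 12.1644
sqrt(12.1644) = 3.48775 m/s
P = 87.6 * 9.81 * 3.48775 = 2997.22 W

2997.22 W


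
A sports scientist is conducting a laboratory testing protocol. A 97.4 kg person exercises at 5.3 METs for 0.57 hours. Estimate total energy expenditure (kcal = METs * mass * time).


Energy = METs * mass(kg) * time(h)
= 5.3 * 97.4 * 0.57
= 294.25 kcal

294.25 kcal


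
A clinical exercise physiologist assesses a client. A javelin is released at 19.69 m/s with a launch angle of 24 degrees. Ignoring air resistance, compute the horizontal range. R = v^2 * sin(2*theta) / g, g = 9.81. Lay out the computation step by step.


Launch speed squared = 387.6961
sin(2 * 24 deg) = 0.743145
Range = 387.6961 * 0.743145 / 9.81
= 29.369 m

29.369 m


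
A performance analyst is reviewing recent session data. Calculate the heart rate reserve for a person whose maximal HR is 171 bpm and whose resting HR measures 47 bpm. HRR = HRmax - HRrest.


HRmax = 171 bpm
HRrest = 47 bpm
HRR = 171 - 47 = 124 bpm

124 bpm


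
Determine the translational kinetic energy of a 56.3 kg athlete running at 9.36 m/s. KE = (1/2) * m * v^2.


KE = 0.5 * m * v^2
= 0.5 * 56.3 * 9.36^2
= 0.5 * 56.3 * 87.6096
= 2466.21 J

2466.21 J


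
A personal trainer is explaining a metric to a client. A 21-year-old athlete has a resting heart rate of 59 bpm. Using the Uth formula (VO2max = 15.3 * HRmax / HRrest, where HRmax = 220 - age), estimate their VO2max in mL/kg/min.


HRmax = 220 - 21 = 199 bpm
Ratio = HRmax / HRrest = 199 / 59 = 3.3729
VO2max = 15.3 * 3.3729 = 51.61 mL/kg/min

51.61 mL/kg/min


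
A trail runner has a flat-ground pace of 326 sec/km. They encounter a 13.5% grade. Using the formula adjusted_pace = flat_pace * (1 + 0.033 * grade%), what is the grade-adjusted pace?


Grade factor = 1 + 0.033 * 13.5 = 1.4455
Adjusted = 326 * 1.4455 = 471.23 sec/km

471.23 s/km


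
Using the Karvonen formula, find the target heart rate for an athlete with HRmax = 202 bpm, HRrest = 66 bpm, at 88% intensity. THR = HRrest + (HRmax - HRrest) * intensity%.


HRR = 202 - 66 = 136
THR = 66 + 136 * 0.88
= 66 + 119.68
= 185.68 bpm

185.68 bpm
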